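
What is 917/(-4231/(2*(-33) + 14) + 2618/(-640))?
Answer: 3814720/321463 ≈ 11.867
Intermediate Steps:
917/(-4231/(2*(-33) + 14) + 2618/(-640)) = 917/(-4231/(-66 + 14) + 2618*(-1/640)) = 917/(-4231/(-52) - 1309/320) = 917/(-4231*(-1/52) - 1309/320) = 917/(4231/52 - 1309/320) = 917/(321463/4160) = 917*(4160/321463) = 3814720/321463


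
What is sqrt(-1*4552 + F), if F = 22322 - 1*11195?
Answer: 5*sqrt(263) ≈ 81.086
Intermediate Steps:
F = 11127 (F = 22322 - 11195 = 11127)
sqrt(-1*4552 + F) = sqrt(-1*4552 + 11127) = sqrt(-4552 + 11127) = sqrt(6575) = 5*sqrt(263)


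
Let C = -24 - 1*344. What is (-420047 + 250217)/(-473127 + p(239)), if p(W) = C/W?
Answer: 40589370/113077721 ≈ 0.35895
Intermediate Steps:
C = -368 (C = -24 - 344 = -368)
p(W) = -368/W
(-420047 + 250217)/(-473127 + p(239)) = (-420047 + 250217)/(-473127 - 368/239) = -169830/(-473127 - 368*1/239) = -169830/(-473127 - 368/239) = -169830/(-113077721/239) = -169830*(-239/113077721) = 40589370/113077721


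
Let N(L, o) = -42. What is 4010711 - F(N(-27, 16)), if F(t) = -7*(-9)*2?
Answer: 4010585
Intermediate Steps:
F(t) = 126 (F(t) = 63*2 = 126)
4010711 - F(N(-27, 16)) = 4010711 - 1*126 = 4010711 - 126 = 4010585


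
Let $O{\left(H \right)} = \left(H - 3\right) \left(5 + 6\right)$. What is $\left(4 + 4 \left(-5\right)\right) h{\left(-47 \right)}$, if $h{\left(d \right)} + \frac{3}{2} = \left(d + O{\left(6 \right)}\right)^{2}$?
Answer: $-3112$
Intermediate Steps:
$O{\left(H \right)} = -33 + 11 H$ ($O{\left(H \right)} = \left(-3 + H\right) 11 = -33 + 11 H$)
$h{\left(d \right)} = - \frac{3}{2} + \left(33 + d\right)^{2}$ ($h{\left(d \right)} = - \frac{3}{2} + \left(d + \left(-33 + 11 \cdot 6\right)\right)^{2} = - \frac{3}{2} + \left(d + \left(-33 + 66\right)\right)^{2} = - \frac{3}{2} + \left(d + 33\right)^{2} = - \frac{3}{2} + \left(33 + d\right)^{2}$)
$\left(4 + 4 \left(-5\right)\right) h{\left(-47 \right)} = \left(4 + 4 \left(-5\right)\right) \left(- \frac{3}{2} + \left(33 - 47\right)^{2}\right) = \left(4 - 20\right) \left(- \frac{3}{2} + \left(-14\right)^{2}\right) = - 16 \left(- \frac{3}{2} + 196\right) = \left(-16\right) \frac{389}{2} = -3112$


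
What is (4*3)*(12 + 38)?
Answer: 600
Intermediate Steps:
(4*3)*(12 + 38) = 12*50 = 600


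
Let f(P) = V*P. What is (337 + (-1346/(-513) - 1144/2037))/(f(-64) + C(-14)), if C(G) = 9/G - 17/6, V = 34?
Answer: -118104509/759170403 ≈ -0.15557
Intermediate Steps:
f(P) = 34*P
C(G) = -17/6 + 9/G (C(G) = 9/G - 17*⅙ = 9/G - 17/6 = -17/6 + 9/G)
(337 + (-1346/(-513) - 1144/2037))/(f(-64) + C(-14)) = (337 + (-1346/(-513) - 1144/2037))/(34*(-64) + (-17/6 + 9/(-14))) = (337 + (-1346*(-1/513) - 1144*1/2037))/(-2176 + (-17/6 + 9*(-1/14))) = (337 + (1346/513 - 1144/2037))/(-2176 + (-17/6 - 9/14)) = (337 + 718310/348327)/(-2176 - 73/21) = 118104509/(348327*(-45769/21)) = (118104509/348327)*(-21/45769) = -118104509/759170403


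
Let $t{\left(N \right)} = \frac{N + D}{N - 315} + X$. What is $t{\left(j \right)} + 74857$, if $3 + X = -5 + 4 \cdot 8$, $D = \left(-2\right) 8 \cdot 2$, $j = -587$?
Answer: $\frac{67543281}{902} \approx 74882.0$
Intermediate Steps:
$D = -32$ ($D = \left(-16\right) 2 = -32$)
$X = 24$ ($X = -3 + \left(-5 + 4 \cdot 8\right) = -3 + \left(-5 + 32\right) = -3 + 27 = 24$)
$t{\left(N \right)} = 24 + \frac{-32 + N}{-315 + N}$ ($t{\left(N \right)} = \frac{N - 32}{N - 315} + 24 = \frac{-32 + N}{-315 + N} + 24 = 24 + \frac{-32 + N}{-315 + N}$)
$t{\left(j \right)} + 74857 = \frac{-7592 + 25 \left(-587\right)}{-315 - 587} + 74857 = \frac{-7592 - 14675}{-902} + 74857 = \left(- \frac{1}{902}\right) \left(-22267\right) + 74857 = \frac{22267}{902} + 74857 = \frac{67543281}{902}$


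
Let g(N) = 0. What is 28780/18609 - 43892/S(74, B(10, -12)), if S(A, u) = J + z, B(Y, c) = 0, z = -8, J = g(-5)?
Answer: 204254117/37218 ≈ 5488.0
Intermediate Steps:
J = 0
S(A, u) = -8 (S(A, u) = 0 - 8 = -8)
28780/18609 - 43892/S(74, B(10, -12)) = 28780/18609 - 43892/(-8) = 28780*(1/18609) - 43892*(-⅛) = 28780/18609 + 10973/2 = 204254117/37218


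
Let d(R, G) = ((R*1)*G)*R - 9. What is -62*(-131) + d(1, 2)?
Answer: 8115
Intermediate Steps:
d(R, G) = -9 + G*R² (d(R, G) = (R*G)*R - 9 = (G*R)*R - 9 = G*R² - 9 = -9 + G*R²)
-62*(-131) + d(1, 2) = -62*(-131) + (-9 + 2*1²) = 8122 + (-9 + 2*1) = 8122 + (-9 + 2) = 8122 - 7 = 8115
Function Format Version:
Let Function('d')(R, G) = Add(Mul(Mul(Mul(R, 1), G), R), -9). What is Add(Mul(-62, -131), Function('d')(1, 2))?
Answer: 8115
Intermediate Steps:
Function('d')(R, G) = Add(-9, Mul(G, Pow(R, 2))) (Function('d')(R, G) = Add(Mul(Mul(R, G), R), -9) = Add(Mul(Mul(G, R), R), -9) = Add(Mul(G, Pow(R, 2)), -9) = Add(-9, Mul(G, Pow(R, 2))))
Add(Mul(-62, -131), Function('d')(1, 2)) = Add(Mul(-62, -131), Add(-9, Mul(2, Pow(1, 2)))) = Add(8122, Add(-9, Mul(2, 1))) = Add(8122, Add(-9, 2)) = Add(8122, -7) = 8115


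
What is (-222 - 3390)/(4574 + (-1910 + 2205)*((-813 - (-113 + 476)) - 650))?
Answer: 301/44508 ≈ 0.0067628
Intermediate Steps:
(-222 - 3390)/(4574 + (-1910 + 2205)*((-813 - (-113 + 476)) - 650)) = -3612/(4574 + 295*((-813 - 1*363) - 650)) = -3612/(4574 + 295*((-813 - 363) - 650)) = -3612/(4574 + 295*(-1176 - 650)) = -3612/(4574 + 295*(-1826)) = -3612/(4574 - 538670) = -3612/(-534096) = -3612*(-1/534096) = 301/44508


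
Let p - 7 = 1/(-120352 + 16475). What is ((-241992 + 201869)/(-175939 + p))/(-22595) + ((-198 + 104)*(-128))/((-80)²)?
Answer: 776304496484618/412930140607175 ≈ 1.8800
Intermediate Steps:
p = 727138/103877 (p = 7 + 1/(-120352 + 16475) = 7 + 1/(-103877) = 7 - 1/103877 = 727138/103877 ≈ 7.0000)
((-241992 + 201869)/(-175939 + p))/(-22595) + ((-198 + 104)*(-128))/((-80)²) = ((-241992 + 201869)/(-175939 + 727138/103877))/(-22595) + ((-198 + 104)*(-128))/((-80)²) = -40123/(-18275288365/103877)*(-1/22595) - 94*(-128)/6400 = -40123*(-103877/18275288365)*(-1/22595) + 12032*(1/6400) = (4167856871/18275288365)*(-1/22595) + 47/25 = -4167856871/412930140607175 + 47/25 = 776304496484618/412930140607175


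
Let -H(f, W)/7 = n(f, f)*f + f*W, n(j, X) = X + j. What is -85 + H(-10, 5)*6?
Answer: -6385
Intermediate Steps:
H(f, W) = -14*f² - 7*W*f (H(f, W) = -7*((f + f)*f + f*W) = -7*((2*f)*f + W*f) = -7*(2*f² + W*f) = -14*f² - 7*W*f)
-85 + H(-10, 5)*6 = -85 - 7*(-10)*(5 + 2*(-10))*6 = -85 - 7*(-10)*(5 - 20)*6 = -85 - 7*(-10)*(-15)*6 = -85 - 1050*6 = -85 - 6300 = -6385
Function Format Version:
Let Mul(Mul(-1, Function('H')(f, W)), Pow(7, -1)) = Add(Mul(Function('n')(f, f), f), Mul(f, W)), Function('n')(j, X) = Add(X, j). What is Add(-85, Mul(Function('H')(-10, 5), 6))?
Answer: -6385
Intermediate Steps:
Function('H')(f, W) = Add(Mul(-14, Pow(f, 2)), Mul(-7, W, f)) (Function('H')(f, W) = Mul(-7, Add(Mul(Add(f, f), f), Mul(f, W))) = Mul(-7, Add(Mul(Mul(2, f), f), Mul(W, f))) = Mul(-7, Add(Mul(2, Pow(f, 2)), Mul(W, f))) = Add(Mul(-14, Pow(f, 2)), Mul(-7, W, f)))
Add(-85, Mul(Function('H')(-10, 5), 6)) = Add(-85, Mul(Mul(-7, -10, Add(5, Mul(2, -10))), 6)) = Add(-85, Mul(Mul(-7, -10, Add(5, -20)), 6)) = Add(-85, Mul(Mul(-7, -10, -15), 6)) = Add(-85, Mul(-1050, 6)) = Add(-85, -6300) = -6385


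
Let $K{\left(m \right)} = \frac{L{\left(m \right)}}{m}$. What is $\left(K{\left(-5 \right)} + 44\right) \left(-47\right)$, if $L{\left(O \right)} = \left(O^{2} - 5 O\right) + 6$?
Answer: $- \frac{7708}{5} \approx -1541.6$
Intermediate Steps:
$L{\left(O \right)} = 6 + O^{2} - 5 O$
$K{\left(m \right)} = \frac{6 + m^{2} - 5 m}{m}$
$\left(K{\left(-5 \right)} + 44\right) \left(-47\right) = \left(\left(-5 - 5 + \frac{6}{-5}\right) + 44\right) \left(-47\right) = \left(\left(-5 - 5 + 6 \left(- \frac{1}{5}\right)\right) + 44\right) \left(-47\right) = \left(\left(-5 - 5 - \frac{6}{5}\right) + 44\right) \left(-47\right) = \left(- \frac{56}{5} + 44\right) \left(-47\right) = \frac{164}{5} \left(-47\right) = - \frac{7708}{5}$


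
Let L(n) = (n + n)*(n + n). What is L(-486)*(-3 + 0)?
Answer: -2834352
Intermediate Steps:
L(n) = 4*n**2 (L(n) = (2*n)*(2*n) = 4*n**2)
L(-486)*(-3 + 0) = (4*(-486)**2)*(-3 + 0) = (4*236196)*(-3) = 944784*(-3) = -2834352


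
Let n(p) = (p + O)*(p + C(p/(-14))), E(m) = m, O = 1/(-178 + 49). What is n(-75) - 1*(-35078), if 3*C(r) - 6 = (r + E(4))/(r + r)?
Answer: 1176433472/29025 ≈ 40532.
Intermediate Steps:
O = -1/129 (O = 1/(-129) = -1/129 ≈ -0.0077519)
C(r) = 2 + (4 + r)/(6*r) (C(r) = 2 + ((r + 4)/(r + r))/3 = 2 + ((4 + r)/((2*r)))/3 = 2 + ((4 + r)*(1/(2*r)))/3 = 2 + ((4 + r)/(2*r))/3 = 2 + (4 + r)/(6*r))
n(p) = (-1/129 + p)*(p - 7*(4 - 13*p/14)/(3*p)) (n(p) = (p - 1/129)*(p + (4 + 13*(p/(-14)))/(6*((p/(-14))))) = (-1/129 + p)*(p + (4 + 13*(p*(-1/14)))/(6*((p*(-1/14))))) = (-1/129 + p)*(p + (4 + 13*(-p/14))/(6*((-p/14)))) = (-1/129 + p)*(p + (-14/p)*(4 - 13*p/14)/6) = (-1/129 + p)*(p - 7*(4 - 13*p/14)/(3*p)))
n(-75) - 1*(-35078) = (-7237/774 + (-75)**2 + (28/387)/(-75) + (557/258)*(-75)) - 1*(-35078) = (-7237/774 + 5625 + (28/387)*(-1/75) - 13925/86) + 35078 = (-7237/774 + 5625 - 28/29025 - 13925/86) + 35078 = 158294522/29025 + 35078 = 1176433472/29025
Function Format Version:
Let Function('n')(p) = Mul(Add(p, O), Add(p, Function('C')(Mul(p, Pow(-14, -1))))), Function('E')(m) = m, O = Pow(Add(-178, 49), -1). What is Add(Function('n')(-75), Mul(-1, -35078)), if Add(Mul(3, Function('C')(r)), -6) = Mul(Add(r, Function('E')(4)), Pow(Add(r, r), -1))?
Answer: Rational(1176433472, 29025) ≈ 40532.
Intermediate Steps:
O = Rational(-1, 129) (O = Pow(-129, -1) = Rational(-1, 129) ≈ -0.0077519)
Function('C')(r) = Add(2, Mul(Rational(1, 6), Pow(r, -1), Add(4, r))) (Function('C')(r) = Add(2, Mul(Rational(1, 3), Mul(Add(r, 4), Pow(Add(r, r), -1)))) = Add(2, Mul(Rational(1, 3), Mul(Add(4, r), Pow(Mul(2, r), -1)))) = Add(2, Mul(Rational(1, 3), Mul(Add(4, r), Mul(Rational(1, 2), Pow(r, -1))))) = Add(2, Mul(Rational(1, 3), Mul(Rational(1, 2), Pow(r, -1), Add(4, r)))) = Add(2, Mul(Rational(1, 6), Pow(r, -1), Add(4, r))))
Function('n')(p) = Mul(Add(Rational(-1, 129), p), Add(p, Mul(Rational(-7, 3), Pow(p, -1), Add(4, Mul(Rational(-13, 14), p))))) (Function('n')(p) = Mul(Add(p, Rational(-1, 129)), Add(p, Mul(Rational(1, 6), Pow(Mul(p, Pow(-14, -1)), -1), Add(4, Mul(13, Mul(p, Pow(-14, -1))))))) = Mul(Add(Rational(-1, 129), p), Add(p, Mul(Rational(1, 6), Pow(Mul(p, Rational(-1, 14)), -1), Add(4, Mul(13, Mul(p, Rational(-1, 14))))))) = Mul(Add(Rational(-1, 129), p), Add(p, Mul(Rational(1, 6), Pow(Mul(Rational(-1, 14), p), -1), Add(4, Mul(13, Mul(Rational(-1, 14), p)))))) = Mul(Add(Rational(-1, 129), p), Add(p, Mul(Rational(1, 6), Mul(-14, Pow(p, -1)), Add(4, Mul(Rational(-13, 14), p))))) = Mul(Add(Rational(-1, 129), p), Add(p, Mul(Rational(-7, 3), Pow(p, -1), Add(4, Mul(Rational(-13, 14), p))))))
Add(Function('n')(-75), Mul(-1, -35078)) = Add(Add(Rational(-7237, 774), Pow(-75, 2), Mul(Rational(28, 387), Pow(-75, -1)), Mul(Rational(557, 258), -75)), Mul(-1, -35078)) = Add(Add(Rational(-7237, 774), 5625, Mul(Rational(28, 387), Rational(-1, 75)), Rational(-13925, 86)), 35078) = Add(Add(Rational(-7237, 774), 5625, Rational(-28, 29025), Rational(-13925, 86)), 35078) = Add(Rational(158294522, 29025), 35078) = Rational(1176433472, 29025)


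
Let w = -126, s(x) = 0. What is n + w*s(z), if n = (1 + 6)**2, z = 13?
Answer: 49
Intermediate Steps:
n = 49 (n = 7**2 = 49)
n + w*s(z) = 49 - 126*0 = 49 + 0 = 49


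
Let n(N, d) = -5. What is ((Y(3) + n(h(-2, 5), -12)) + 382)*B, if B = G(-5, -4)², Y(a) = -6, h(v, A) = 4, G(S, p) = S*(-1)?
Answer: 9275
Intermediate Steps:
G(S, p) = -S
B = 25 (B = (-1*(-5))² = 5² = 25)
((Y(3) + n(h(-2, 5), -12)) + 382)*B = ((-6 - 5) + 382)*25 = (-11 + 382)*25 = 371*25 = 9275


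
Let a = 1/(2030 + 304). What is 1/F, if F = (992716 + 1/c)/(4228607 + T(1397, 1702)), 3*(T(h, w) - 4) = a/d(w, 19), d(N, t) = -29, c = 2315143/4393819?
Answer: 1987905159412473491/466684930583769006 ≈ 4.2596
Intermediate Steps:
c = 2315143/4393819 (c = 2315143*(1/4393819) = 2315143/4393819 ≈ 0.52691)
a = 1/2334 ≈ 0.00042845
T(h, w) = 812231/203058 (T(h, w) = 4 + ((1/2334)/(-29))/3 = 4 + ((1/2334)*(-1/29))/3 = 4 + (⅓)*(-1/67686) = 4 - 1/203058 = 812231/203058)
F = 466684930583769006/1987905159412473491 (F = (992716 + 1/(2315143/4393819))/(4228607 + 812231/203058) = (992716 + 4393819/2315143)/(858653292437/203058) = (2298283892207/2315143)*(203058/858653292437) = 466684930583769006/1987905159412473491 ≈ 0.23476)
1/F = 1/(466684930583769006/1987905159412473491) = 1987905159412473491/466684930583769006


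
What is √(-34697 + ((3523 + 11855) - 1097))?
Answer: 8*I*√319 ≈ 142.88*I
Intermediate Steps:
√(-34697 + ((3523 + 11855) - 1097)) = √(-34697 + (15378 - 1097)) = √(-34697 + 14281) = √(-20416) = 8*I*√319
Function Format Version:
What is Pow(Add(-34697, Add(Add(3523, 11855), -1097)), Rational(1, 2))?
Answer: Mul(8, I, Pow(319, Rational(1, 2))) ≈ Mul(142.88, I)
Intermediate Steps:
Pow(Add(-34697, Add(Add(3523, 11855), -1097)), Rational(1, 2)) = Pow(Add(-34697, Add(15378, -1097)), Rational(1, 2)) = Pow(Add(-34697, 14281), Rational(1, 2)) = Pow(-20416, Rational(1, 2)) = Mul(8, I, Pow(319, Rational(1, 2)))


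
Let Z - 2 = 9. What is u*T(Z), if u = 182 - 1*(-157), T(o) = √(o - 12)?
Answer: 339*I ≈ 339.0*I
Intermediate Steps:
Z = 11 (Z = 2 + 9 = 11)
T(o) = √(-12 + o)
u = 339 (u = 182 + 157 = 339)
u*T(Z) = 339*√(-12 + 11) = 339*√(-1) = 339*I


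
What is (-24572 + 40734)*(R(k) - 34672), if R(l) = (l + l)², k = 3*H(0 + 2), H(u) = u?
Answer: -558041536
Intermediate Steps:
k = 6 (k = 3*(0 + 2) = 3*2 = 6)
R(l) = 4*l² (R(l) = (2*l)² = 4*l²)
(-24572 + 40734)*(R(k) - 34672) = (-24572 + 40734)*(4*6² - 34672) = 16162*(4*36 - 34672) = 16162*(144 - 34672) = 16162*(-34528) = -558041536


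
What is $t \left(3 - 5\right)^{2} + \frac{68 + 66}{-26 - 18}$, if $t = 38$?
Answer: $\frac{3277}{22} \approx 148.95$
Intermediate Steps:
$t \left(3 - 5\right)^{2} + \frac{68 + 66}{-26 - 18} = 38 \left(3 - 5\right)^{2} + \frac{68 + 66}{-26 - 18} = 38 \left(-2\right)^{2} + \frac{134}{-44} = 38 \cdot 4 + 134 \left(- \frac{1}{44}\right) = 152 - \frac{67}{22} = \frac{3277}{22}$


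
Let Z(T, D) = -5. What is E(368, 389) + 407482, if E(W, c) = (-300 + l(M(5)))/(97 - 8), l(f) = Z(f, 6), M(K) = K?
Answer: 36265593/89 ≈ 4.0748e+5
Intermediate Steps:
l(f) = -5
E(W, c) = -305/89 (E(W, c) = (-300 - 5)/(97 - 8) = -305/89)
E(368, 389) + 407482 = -305/89 + 407482 = 36265593/89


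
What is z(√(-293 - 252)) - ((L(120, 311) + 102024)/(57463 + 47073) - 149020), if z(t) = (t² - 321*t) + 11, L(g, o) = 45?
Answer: 15522030427/104536 - 321*I*√545 ≈ 1.4849e+5 - 7493.8*I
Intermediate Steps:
z(t) = 11 + t² - 321*t
z(√(-293 - 252)) - ((L(120, 311) + 102024)/(57463 + 47073) - 149020) = (11 + (√(-293 - 252))² - 321*√(-293 - 252)) - ((45 + 102024)/(57463 + 47073) - 149020) = (11 + (√(-545))² - 321*I*√545) - (102069/104536 - 149020) = (11 + (I*√545)² - 321*I*√545) - (102069*(1/104536) - 149020) = (11 - 545 - 321*I*√545) - (102069/104536 - 149020) = (-534 - 321*I*√545) - 1*(-15577852651/104536) = (-534 - 321*I*√545) + 15577852651/104536 = 15522030427/104536 - 321*I*√545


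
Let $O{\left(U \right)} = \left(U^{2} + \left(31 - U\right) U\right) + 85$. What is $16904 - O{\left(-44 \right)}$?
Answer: $18183$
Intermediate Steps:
$O{\left(U \right)} = 85 + U^{2} + U \left(31 - U\right)$ ($O{\left(U \right)} = \left(U^{2} + U \left(31 - U\right)\right) + 85 = 85 + U^{2} + U \left(31 - U\right)$)
$16904 - O{\left(-44 \right)} = 16904 - \left(85 + 31 \left(-44\right)\right) = 16904 - \left(85 - 1364\right) = 16904 - -1279 = 16904 + 1279 = 18183$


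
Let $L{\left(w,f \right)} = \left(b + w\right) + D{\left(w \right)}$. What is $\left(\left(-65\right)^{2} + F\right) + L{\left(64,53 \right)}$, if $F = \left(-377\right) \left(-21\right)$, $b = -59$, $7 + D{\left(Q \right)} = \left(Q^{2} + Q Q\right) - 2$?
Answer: $20330$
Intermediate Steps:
$D{\left(Q \right)} = -9 + 2 Q^{2}$ ($D{\left(Q \right)} = -7 - \left(2 - Q^{2} - Q Q\right) = -7 + \left(\left(Q^{2} + Q^{2}\right) - 2\right) = -7 + \left(2 Q^{2} - 2\right) = -7 + \left(-2 + 2 Q^{2}\right) = -9 + 2 Q^{2}$)
$F = 7917$
$L{\left(w,f \right)} = -68 + w + 2 w^{2}$ ($L{\left(w,f \right)} = \left(-59 + w\right) + \left(-9 + 2 w^{2}\right) = -68 + w + 2 w^{2}$)
$\left(\left(-65\right)^{2} + F\right) + L{\left(64,53 \right)} = \left(\left(-65\right)^{2} + 7917\right) + \left(-68 + 64 + 2 \cdot 64^{2}\right) = \left(4225 + 7917\right) + \left(-68 + 64 + 2 \cdot 4096\right) = 12142 + \left(-68 + 64 + 8192\right) = 12142 + 8188 = 20330$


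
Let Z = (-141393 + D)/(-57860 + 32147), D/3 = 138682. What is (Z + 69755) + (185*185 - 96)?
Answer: 296766071/2857 ≈ 1.0387e+5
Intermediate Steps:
D = 416046 (D = 3*138682 = 416046)
Z = -30517/2857 (Z = (-141393 + 416046)/(-57860 + 32147) = 274653/(-25713) = 274653*(-1/25713) = -30517/2857 ≈ -10.681)
(Z + 69755) + (185*185 - 96) = (-30517/2857 + 69755) + (185*185 - 96) = 199259518/2857 + (34225 - 96) = 199259518/2857 + 34129 = 296766071/2857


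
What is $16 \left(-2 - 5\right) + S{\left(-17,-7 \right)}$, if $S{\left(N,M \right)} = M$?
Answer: $-119$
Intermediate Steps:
$16 \left(-2 - 5\right) + S{\left(-17,-7 \right)} = 16 \left(-2 - 5\right) - 7 = 16 \left(-7\right) - 7 = -112 - 7 = -119$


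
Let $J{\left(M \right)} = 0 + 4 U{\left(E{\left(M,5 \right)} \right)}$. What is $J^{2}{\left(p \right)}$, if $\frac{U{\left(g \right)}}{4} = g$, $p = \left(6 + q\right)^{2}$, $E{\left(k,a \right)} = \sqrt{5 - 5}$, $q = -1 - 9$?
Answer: $0$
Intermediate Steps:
$q = -10$ ($q = -1 - 9 = -10$)
$E{\left(k,a \right)} = 0$ ($E{\left(k,a \right)} = \sqrt{0} = 0$)
$p = 16$ ($p = \left(6 - 10\right)^{2} = \left(-4\right)^{2} = 16$)
$U{\left(g \right)} = 4 g$
$J{\left(M \right)} = 0$ ($J{\left(M \right)} = 0 + 4 \cdot 4 \cdot 0 = 0 + 4 \cdot 0 = 0 + 0 = 0$)
$J^{2}{\left(p \right)} = 0^{2} = 0$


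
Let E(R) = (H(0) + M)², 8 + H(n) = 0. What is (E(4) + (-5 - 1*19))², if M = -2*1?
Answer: 5776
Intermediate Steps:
M = -2
H(n) = -8 (H(n) = -8 + 0 = -8)
E(R) = 100 (E(R) = (-8 - 2)² = (-10)² = 100)
(E(4) + (-5 - 1*19))² = (100 + (-5 - 1*19))² = (100 + (-5 - 19))² = (100 - 24)² = 76² = 5776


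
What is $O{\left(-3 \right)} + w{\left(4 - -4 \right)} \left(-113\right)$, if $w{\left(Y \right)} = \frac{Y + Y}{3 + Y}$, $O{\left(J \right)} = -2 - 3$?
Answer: $- \frac{1863}{11} \approx -169.36$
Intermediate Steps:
$O{\left(J \right)} = -5$
$w{\left(Y \right)} = \frac{2 Y}{3 + Y}$
$O{\left(-3 \right)} + w{\left(4 - -4 \right)} \left(-113\right) = -5 + \frac{2 \left(4 - -4\right)}{3 + \left(4 - -4\right)} \left(-113\right) = -5 + \frac{2 \left(4 + 4\right)}{3 + \left(4 + 4\right)} \left(-113\right) = -5 + 2 \cdot 8 \frac{1}{3 + 8} \left(-113\right) = -5 + 2 \cdot 8 \cdot \frac{1}{11} \left(-113\right) = -5 + \frac{16}{11} \left(-113\right) = -5 - \frac{1808}{11} = - \frac{1863}{11}$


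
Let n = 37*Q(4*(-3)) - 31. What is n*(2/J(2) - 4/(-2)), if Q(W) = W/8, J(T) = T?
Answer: -519/2 ≈ -259.50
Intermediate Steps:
Q(W) = W/8 (Q(W) = W*(⅛) = W/8)
n = -173/2 (n = 37*((4*(-3))/8) - 31 = 37*((⅛)*(-12)) - 31 = 37*(-3/2) - 31 = -111/2 - 31 = -173/2 ≈ -86.500)
n*(2/J(2) - 4/(-2)) = -173*(2/2 - 4/(-2))/2 = -173*(2*(½) - 4*(-½))/2 = -173*(1 + 2)/2 = -173/2*3 = -519/2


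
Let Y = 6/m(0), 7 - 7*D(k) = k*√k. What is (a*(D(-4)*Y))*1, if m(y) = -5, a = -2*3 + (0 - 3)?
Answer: 54/5 + 432*I/35 ≈ 10.8 + 12.343*I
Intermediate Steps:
a = -9 (a = -6 - 3 = -9)
D(k) = 1 - k^(3/2)/7 (D(k) = 1 - k*√k/7 = 1 - k^(3/2)/7)
Y = -6/5 (Y = 6/(-5) = 6*(-⅕) = -6/5 ≈ -1.2000)
(a*(D(-4)*Y))*1 = -9*(1 - (-8)*I/7)*(-6)/5*1 = -9*(1 + 8*I/7)*(-6)/5*1 = -9*(-6/5 - 48*I/35)*1 = (54/5 + 432*I/35)*1 = 54/5 + 432*I/35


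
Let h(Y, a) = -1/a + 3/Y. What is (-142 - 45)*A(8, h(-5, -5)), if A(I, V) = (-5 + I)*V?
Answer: 1122/5 ≈ 224.40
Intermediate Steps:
A(I, V) = V*(-5 + I)
(-142 - 45)*A(8, h(-5, -5)) = (-142 - 45)*((-1/(-5) + 3/(-5))*(-5 + 8)) = -187*(-1*(-1/5) + 3*(-1/5))*3 = -187*(1/5 - 3/5)*3 = -(-374)*3/5 = -187*(-6/5) = 1122/5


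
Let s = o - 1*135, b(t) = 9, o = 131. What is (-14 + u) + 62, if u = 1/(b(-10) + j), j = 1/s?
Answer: 1684/35 ≈ 48.114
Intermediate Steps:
s = -4 (s = 131 - 1*135 = 131 - 135 = -4)
j = -¼ (j = 1/(-4) = -¼ ≈ -0.25000)
u = 4/35 (u = 1/(9 - ¼) = 1/(35/4) = 4/35 ≈ 0.11429)
(-14 + u) + 62 = (-14 + 4/35) + 62 = -486/35 + 62 = 1684/35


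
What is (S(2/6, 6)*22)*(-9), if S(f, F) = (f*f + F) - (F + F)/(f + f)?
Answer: 2354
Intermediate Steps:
S(f, F) = F + f**2 - F/f (S(f, F) = (f**2 + F) - 2*F/(2*f) = (F + f**2) - 2*F*1/(2*f) = (F + f**2) - F/f = F + f**2 - F/f)
(S(2/6, 6)*22)*(-9) = ((6 + (2/6)**2 - 1*6/2/6)*22)*(-9) = ((6 + (2*(1/6))**2 - 1*6/2*(1/6))*22)*(-9) = ((6 + (1/3)**2 - 1*6/1/3)*22)*(-9) = ((6 + 1/9 - 1*6*3)*22)*(-9) = ((6 + 1/9 - 18)*22)*(-9) = -107/9*22*(-9) = -2354/9*(-9) = 2354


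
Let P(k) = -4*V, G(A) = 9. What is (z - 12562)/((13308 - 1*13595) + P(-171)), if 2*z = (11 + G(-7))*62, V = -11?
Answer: 11942/243 ≈ 49.144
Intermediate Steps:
P(k) = 44 (P(k) = -4*(-11) = 44)
z = 620 (z = ((11 + 9)*62)/2 = (20*62)/2 = (1/2)*1240 = 620)
(z - 12562)/((13308 - 1*13595) + P(-171)) = (620 - 12562)/((13308 - 1*13595) + 44) = -11942/((13308 - 13595) + 44) = -11942/(-287 + 44) = -11942/(-243) = -11942*(-1/243) = 11942/243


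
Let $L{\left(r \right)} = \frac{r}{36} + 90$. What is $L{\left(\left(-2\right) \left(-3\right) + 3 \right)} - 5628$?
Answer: $- \frac{22151}{4} \approx -5537.8$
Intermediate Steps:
$L{\left(r \right)} = 90 + \frac{r}{36}$ ($L{\left(r \right)} = r \frac{1}{36} + 90 = \frac{r}{36} + 90 = 90 + \frac{r}{36}$)
$L{\left(\left(-2\right) \left(-3\right) + 3 \right)} - 5628 = \left(90 + \frac{\left(-2\right) \left(-3\right) + 3}{36}\right) - 5628 = \left(90 + \frac{6 + 3}{36}\right) - 5628 = \left(90 + \frac{1}{36} \cdot 9\right) - 5628 = \left(90 + \frac{1}{4}\right) - 5628 = \frac{361}{4} - 5628 = - \frac{22151}{4}$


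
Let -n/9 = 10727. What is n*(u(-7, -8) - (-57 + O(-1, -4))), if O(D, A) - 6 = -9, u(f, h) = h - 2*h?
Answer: -6564924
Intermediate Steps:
u(f, h) = -h
O(D, A) = -3 (O(D, A) = 6 - 9 = -3)
n = -96543 (n = -9*10727 = -96543)
n*(u(-7, -8) - (-57 + O(-1, -4))) = -96543*(-1*(-8) - (-57 - 3)) = -96543*(8 - 1*(-60)) = -96543*(8 + 60) = -96543*68 = -6564924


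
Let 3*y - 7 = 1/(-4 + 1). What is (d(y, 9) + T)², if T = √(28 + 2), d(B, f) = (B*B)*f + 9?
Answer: 233791/81 + 962*√30/9 ≈ 3471.8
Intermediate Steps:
y = 20/9 (y = 7/3 + 1/(3*(-4 + 1)) = 7/3 + (⅓)/(-3) = 7/3 + (⅓)*(-⅓) = 7/3 - ⅑ = 20/9 ≈ 2.2222)
d(B, f) = 9 + f*B² (d(B, f) = B²*f + 9 = f*B² + 9 = 9 + f*B²)
T = √30 ≈ 5.4772
(d(y, 9) + T)² = ((9 + 9*(20/9)²) + √30)² = ((9 + 9*(400/81)) + √30)² = ((9 + 400/9) + √30)² = (481/9 + √30)²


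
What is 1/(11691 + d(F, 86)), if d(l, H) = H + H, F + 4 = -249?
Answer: 1/11863 ≈ 8.4296e-5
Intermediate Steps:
F = -253 (F = -4 - 249 = -253)
d(l, H) = 2*H
1/(11691 + d(F, 86)) = 1/(11691 + 2*86) = 1/(11691 + 172) = 1/11863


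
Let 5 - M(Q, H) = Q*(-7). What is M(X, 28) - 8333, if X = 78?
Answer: -7782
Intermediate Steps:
M(Q, H) = 5 + 7*Q (M(Q, H) = 5 - Q*(-7) = 5 - (-7)*Q = 5 + 7*Q)
M(X, 28) - 8333 = (5 + 7*78) - 8333 = (5 + 546) - 8333 = 551 - 8333 = -7782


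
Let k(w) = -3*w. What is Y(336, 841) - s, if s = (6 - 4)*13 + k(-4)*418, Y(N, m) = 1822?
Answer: -3220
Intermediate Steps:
s = 5042 (s = (6 - 4)*13 - 3*(-4)*418 = 2*13 + 12*418 = 26 + 5016 = 5042)
Y(336, 841) - s = 1822 - 1*5042 = 1822 - 5042 = -3220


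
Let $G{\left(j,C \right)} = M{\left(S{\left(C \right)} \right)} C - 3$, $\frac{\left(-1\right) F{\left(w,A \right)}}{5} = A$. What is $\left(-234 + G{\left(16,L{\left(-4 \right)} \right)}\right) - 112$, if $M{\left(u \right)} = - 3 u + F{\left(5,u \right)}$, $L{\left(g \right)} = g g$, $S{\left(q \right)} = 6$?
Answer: $-1117$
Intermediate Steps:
$F{\left(w,A \right)} = - 5 A$
$L{\left(g \right)} = g^{2}$
$M{\left(u \right)} = - 8 u$ ($M{\left(u \right)} = - 3 u - 5 u = - 8 u$)
$G{\left(j,C \right)} = -3 - 48 C$ ($G{\left(j,C \right)} = \left(-8\right) 6 C - 3 = - 48 C - 3 = -3 - 48 C$)
$\left(-234 + G{\left(16,L{\left(-4 \right)} \right)}\right) - 112 = \left(-234 - \left(3 + 48 \left(-4\right)^{2}\right)\right) - 112 = \left(-234 - 771\right) - 112 = -1005 - 112 = -1117$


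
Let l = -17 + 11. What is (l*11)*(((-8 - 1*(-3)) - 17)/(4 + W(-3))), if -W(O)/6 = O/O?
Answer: -726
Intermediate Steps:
W(O) = -6 (W(O) = -6*O/O = -6*1 = -6)
l = -6
(l*11)*(((-8 - 1*(-3)) - 17)/(4 + W(-3))) = (-6*11)*(((-8 - 1*(-3)) - 17)/(4 - 6)) = -66*((-8 + 3) - 17)/(-2) = -66*(-5 - 17)*(-1)/2 = -(-1452)*(-1)/2 = -66*11 = -726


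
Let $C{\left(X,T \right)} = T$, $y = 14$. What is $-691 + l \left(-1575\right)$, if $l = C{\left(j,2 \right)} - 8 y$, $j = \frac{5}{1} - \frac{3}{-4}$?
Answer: $172559$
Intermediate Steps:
$j = \frac{23}{4}$ ($j = 5 \cdot 1 - - \frac{3}{4} = 5 + \frac{3}{4} = \frac{23}{4} \approx 5.75$)
$l = -110$ ($l = 2 - 112 = -110$)
$-691 + l \left(-1575\right) = -691 - -173250 = -691 + 173250 = 172559$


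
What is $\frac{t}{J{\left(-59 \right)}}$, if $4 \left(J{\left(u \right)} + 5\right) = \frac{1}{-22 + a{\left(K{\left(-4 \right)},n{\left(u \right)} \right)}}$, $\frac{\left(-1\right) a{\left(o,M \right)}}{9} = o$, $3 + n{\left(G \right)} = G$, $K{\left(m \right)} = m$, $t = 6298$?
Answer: $- \frac{352688}{279} \approx -1264.1$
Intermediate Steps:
$n{\left(G \right)} = -3 + G$
$a{\left(o,M \right)} = - 9 o$
$J{\left(u \right)} = - \frac{279}{56}$ ($J{\left(u \right)} = -5 + \frac{1}{4 \left(-22 - -36\right)} = -5 + \frac{1}{4 \left(-22 + 36\right)} = -5 + \frac{1}{4 \cdot 14} = -5 + \frac{1}{4} \cdot \frac{1}{14} = -5 + \frac{1}{56} = - \frac{279}{56}$)
$\frac{t}{J{\left(-59 \right)}} = \frac{6298}{- \frac{279}{56}} = 6298 \left(- \frac{56}{279}\right) = - \frac{352688}{279}$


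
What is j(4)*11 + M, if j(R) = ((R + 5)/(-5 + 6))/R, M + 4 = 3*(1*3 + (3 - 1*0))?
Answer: 155/4 ≈ 38.750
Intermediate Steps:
M = 14 (M = -4 + 3*(1*3 + (3 - 1*0)) = -4 + 3*(3 + (3 + 0)) = -4 + 3*(3 + 3) = -4 + 3*6 = -4 + 18 = 14)
j(R) = (5 + R)/R (j(R) = ((5 + R)/1)/R = ((5 + R)*1)/R = (5 + R)/R)
j(4)*11 + M = ((5 + 4)/4)*11 + 14 = ((¼)*9)*11 + 14 = (9/4)*11 + 14 = 99/4 + 14 = 155/4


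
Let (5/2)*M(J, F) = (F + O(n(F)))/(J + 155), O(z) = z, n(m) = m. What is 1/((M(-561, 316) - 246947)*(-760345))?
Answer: 203/38116374200753 ≈ 5.3258e-12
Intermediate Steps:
M(J, F) = 4*F/(5*(155 + J)) (M(J, F) = 2*((F + F)/(J + 155))/5 = 2*((2*F)/(155 + J))/5 = 2*(2*F/(155 + J))/5 = 4*F/(5*(155 + J)))
1/((M(-561, 316) - 246947)*(-760345)) = 1/((⅘)*316/(155 - 561) - 246947*(-760345)) = -1/760345/((⅘)*316/(-406) - 246947) = -1/760345/((⅘)*316*(-1/406) - 246947) = -1/760345/(-632/1015 - 246947) = -1/760345/(-250651837/1015) = -1015/250651837*(-1/760345) = 203/38116374200753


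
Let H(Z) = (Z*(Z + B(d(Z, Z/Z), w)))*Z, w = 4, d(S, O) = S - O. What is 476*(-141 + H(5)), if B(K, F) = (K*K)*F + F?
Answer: 801584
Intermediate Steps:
B(K, F) = F + F*K² (B(K, F) = K²*F + F = F*K² + F = F + F*K²)
H(Z) = Z²*(4 + Z + 4*(-1 + Z)²) (H(Z) = (Z*(Z + 4*(1 + (Z - Z/Z)²)))*Z = (Z*(Z + 4*(1 + (Z - 1*1)²)))*Z = (Z*(Z + 4*(1 + (Z - 1)²)))*Z = (Z*(Z + 4*(1 + (-1 + Z)²)))*Z = (Z*(Z + (4 + 4*(-1 + Z)²)))*Z = (Z*(4 + Z + 4*(-1 + Z)²))*Z = Z²*(4 + Z + 4*(-1 + Z)²))
476*(-141 + H(5)) = 476*(-141 + 5²*(4 + 5 + 4*(-1 + 5)²)) = 476*(-141 + 25*(4 + 5 + 4*4²)) = 476*(-141 + 25*(4 + 5 + 4*16)) = 476*(-141 + 25*(4 + 5 + 64)) = 476*(-141 + 25*73) = 476*(-141 + 1825) = 476*1684 = 801584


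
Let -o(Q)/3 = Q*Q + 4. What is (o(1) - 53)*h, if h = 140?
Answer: -9520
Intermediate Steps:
o(Q) = -12 - 3*Q² (o(Q) = -3*(Q*Q + 4) = -3*(Q² + 4) = -3*(4 + Q²) = -12 - 3*Q²)
(o(1) - 53)*h = ((-12 - 3*1²) - 53)*140 = ((-12 - 3*1) - 53)*140 = ((-12 - 3) - 53)*140 = (-15 - 53)*140 = -68*140 = -9520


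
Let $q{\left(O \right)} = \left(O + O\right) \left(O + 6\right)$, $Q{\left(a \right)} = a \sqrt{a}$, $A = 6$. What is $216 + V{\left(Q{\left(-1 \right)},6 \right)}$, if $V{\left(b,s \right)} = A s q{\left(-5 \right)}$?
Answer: $-144$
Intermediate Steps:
$Q{\left(a \right)} = a^{\frac{3}{2}}$
$q{\left(O \right)} = 2 O \left(6 + O\right)$
$V{\left(b,s \right)} = - 60 s$ ($V{\left(b,s \right)} = 6 s 2 \left(-5\right) \left(6 - 5\right) = 6 s 2 \left(-5\right) 1 = 6 s \left(-10\right) = - 60 s$)
$216 + V{\left(Q{\left(-1 \right)},6 \right)} = 216 - 360 = -144$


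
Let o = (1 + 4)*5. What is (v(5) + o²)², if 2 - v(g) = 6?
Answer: 385641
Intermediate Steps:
o = 25 (o = 5*5 = 25)
v(g) = -4 (v(g) = 2 - 1*6 = 2 - 6 = -4)
(v(5) + o²)² = (-4 + 25²)² = (-4 + 625)² = 621² = 385641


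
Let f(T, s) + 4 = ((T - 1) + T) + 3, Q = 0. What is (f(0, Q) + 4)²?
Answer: 4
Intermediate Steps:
f(T, s) = -2 + 2*T (f(T, s) = -4 + (((T - 1) + T) + 3) = -4 + (((-1 + T) + T) + 3) = -4 + ((-1 + 2*T) + 3) = -4 + (2 + 2*T) = -2 + 2*T)
(f(0, Q) + 4)² = ((-2 + 2*0) + 4)² = ((-2 + 0) + 4)² = (-2 + 4)² = 2² = 4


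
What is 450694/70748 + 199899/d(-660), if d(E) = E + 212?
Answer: -497876555/1131968 ≈ -439.83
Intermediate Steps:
d(E) = 212 + E
450694/70748 + 199899/d(-660) = 450694/70748 + 199899/(212 - 660) = 450694*(1/70748) + 199899/(-448) = 225347/35374 + 199899*(-1/448) = 225347/35374 - 28557/64 = -497876555/1131968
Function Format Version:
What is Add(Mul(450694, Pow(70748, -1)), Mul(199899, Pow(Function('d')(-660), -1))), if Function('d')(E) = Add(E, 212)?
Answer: Rational(-497876555, 1131968) ≈ -439.83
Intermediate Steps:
Function('d')(E) = Add(212, E)
Add(Mul(450694, Pow(70748, -1)), Mul(199899, Pow(Function('d')(-660), -1))) = Add(Mul(450694, Pow(70748, -1)), Mul(199899, Pow(Add(212, -660), -1))) = Add(Mul(450694, Rational(1, 70748)), Mul(199899, Pow(-448, -1))) = Add(Rational(225347, 35374), Mul(199899, Rational(-1, 448))) = Add(Rational(225347, 35374), Rational(-28557, 64)) = Rational(-497876555, 1131968)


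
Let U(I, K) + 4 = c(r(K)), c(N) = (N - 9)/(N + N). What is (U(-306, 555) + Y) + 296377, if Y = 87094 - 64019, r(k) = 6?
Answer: 1277791/4 ≈ 3.1945e+5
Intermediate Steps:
Y = 23075
c(N) = (-9 + N)/(2*N) (c(N) = (-9 + N)/((2*N)) = (-9 + N)*(1/(2*N)) = (-9 + N)/(2*N))
U(I, K) = -17/4 (U(I, K) = -4 + (½)*(-9 + 6)/6 = -4 + (½)*(⅙)*(-3) = -4 - ¼ = -17/4)
(U(-306, 555) + Y) + 296377 = (-17/4 + 23075) + 296377 = 92283/4 + 296377 = 1277791/4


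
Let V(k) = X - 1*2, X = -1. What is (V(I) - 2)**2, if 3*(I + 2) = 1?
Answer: 25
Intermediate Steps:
I = -5/3 (I = -2 + (1/3)*1 = -2 + 1/3 = -5/3 ≈ -1.6667)
V(k) = -3 (V(k) = -1 - 1*2 = -1 - 2 = -3)
(V(I) - 2)**2 = (-3 - 2)**2 = (-5)**2 = 25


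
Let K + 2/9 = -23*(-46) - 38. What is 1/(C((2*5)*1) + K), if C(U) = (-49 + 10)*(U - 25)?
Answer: 9/14443 ≈ 0.00062314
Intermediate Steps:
C(U) = 975 - 39*U (C(U) = -39*(-25 + U) = 975 - 39*U)
K = 9178/9 (K = -2/9 + (-23*(-46) - 38) = -2/9 + (1058 - 38) = -2/9 + 1020 = 9178/9 ≈ 1019.8)
1/(C((2*5)*1) + K) = 1/((975 - 39*2*5) + 9178/9) = 1/((975 - 390) + 9178/9) = 1/(585 + 9178/9) = 1/(14443/9) = 9/14443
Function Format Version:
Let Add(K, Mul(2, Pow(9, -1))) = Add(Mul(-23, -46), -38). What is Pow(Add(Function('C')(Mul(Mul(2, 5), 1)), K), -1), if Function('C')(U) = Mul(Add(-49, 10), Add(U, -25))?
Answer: Rational(9, 14443) ≈ 0.00062314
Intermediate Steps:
Function('C')(U) = Add(975, Mul(-39, U)) (Function('C')(U) = Mul(-39, Add(-25, U)) = Add(975, Mul(-39, U)))
K = Rational(9178, 9) (K = Add(Rational(-2, 9), Add(Mul(-23, -46), -38)) = Add(Rational(-2, 9), Add(1058, -38)) = Add(Rational(-2, 9), 1020) = Rational(9178, 9) ≈ 1019.8)
Pow(Add(Function('C')(Mul(Mul(2, 5), 1)), K), -1) = Pow(Add(Add(975, Mul(-39, Mul(Mul(2, 5), 1))), Rational(9178, 9)), -1) = Pow(Add(Add(975, Mul(-39, Mul(10, 1))), Rational(9178, 9)), -1) = Pow(Add(Add(975, Mul(-39, 10)), Rational(9178, 9)), -1) = Pow(Add(Add(975, -390), Rational(9178, 9)), -1) = Pow(Add(585, Rational(9178, 9)), -1) = Pow(Rational(14443, 9), -1) = Rational(9, 14443)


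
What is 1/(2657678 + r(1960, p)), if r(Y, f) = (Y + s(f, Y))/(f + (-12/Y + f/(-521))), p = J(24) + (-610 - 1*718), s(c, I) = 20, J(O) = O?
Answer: 332260763/883041614614114 ≈ 3.7627e-7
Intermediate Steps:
p = -1304 (p = 24 + (-610 - 1*718) = 24 + (-610 - 718) = 24 - 1328 = -1304)
r(Y, f) = (20 + Y)/(-12/Y + 520*f/521) (r(Y, f) = (Y + 20)/(f + (-12/Y + f/(-521))) = (20 + Y)/(f + (-12/Y + f*(-1/521))) = (20 + Y)/(f + (-12/Y - f/521)) = (20 + Y)/(-12/Y + 520*f/521))
1/(2657678 + r(1960, p)) = 1/(2657678 + (521/4)*1960*(20 + 1960)/(-1563 + 130*1960*(-1304))) = 1/(2657678 + (521/4)*1960*1980/(-1563 - 332259200)) = 1/(2657678 + (521/4)*1960*1980/(-332260763)) = 1/(2657678 + (521/4)*1960*(-1/332260763)*1980) = 1/(2657678 - 505474200/332260763) = 1/(883041614614114/332260763) = 332260763/883041614614114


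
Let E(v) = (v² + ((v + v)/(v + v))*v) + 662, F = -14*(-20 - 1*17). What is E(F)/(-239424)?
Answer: -4211/3741 ≈ -1.1256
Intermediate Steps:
F = 518 (F = -14*(-20 - 17) = -14*(-37) = 518)
E(v) = 662 + v + v² (E(v) = (v² + ((2*v)/((2*v)))*v) + 662 = (v² + ((2*v)*(1/(2*v)))*v) + 662 = (v² + 1*v) + 662 = (v² + v) + 662 = (v + v²) + 662 = 662 + v + v²)
E(F)/(-239424) = (662 + 518 + 518²)/(-239424) = (662 + 518 + 268324)*(-1/239424) = 269504*(-1/239424) = -4211/3741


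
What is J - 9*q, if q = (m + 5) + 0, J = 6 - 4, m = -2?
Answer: -25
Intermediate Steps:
J = 2
q = 3 (q = (-2 + 5) + 0 = 3 + 0 = 3)
J - 9*q = 2 - 9*3 = 2 - 27 = -25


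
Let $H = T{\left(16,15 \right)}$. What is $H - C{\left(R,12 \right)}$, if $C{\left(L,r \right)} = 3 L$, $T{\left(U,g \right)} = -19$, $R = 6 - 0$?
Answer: $-37$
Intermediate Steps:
$R = 6$ ($R = 6 + 0 = 6$)
$H = -19$
$H - C{\left(R,12 \right)} = -19 - 3 \cdot 6 = -19 - 18 = -37$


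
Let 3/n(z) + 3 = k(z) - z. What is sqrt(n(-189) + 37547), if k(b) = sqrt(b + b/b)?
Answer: sqrt(37547 + 3/(186 + 2*I*sqrt(47))) ≈ 193.77 - 0.e-6*I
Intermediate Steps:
k(b) = sqrt(1 + b) (k(b) = sqrt(b + 1) = sqrt(1 + b))
n(z) = 3/(-3 + sqrt(1 + z) - z) (n(z) = 3/(-3 + (sqrt(1 + z) - z)) = 3/(-3 + sqrt(1 + z) - z))
sqrt(n(-189) + 37547) = sqrt(-3/(3 - 189 - sqrt(1 - 189)) + 37547) = sqrt(-3/(3 - 189 - sqrt(-188)) + 37547) = sqrt(-3/(3 - 189 - 2*I*sqrt(47)) + 37547) = sqrt(-3/(-186 - 2*I*sqrt(47)) + 37547) = sqrt(37547 - 3/(-186 - 2*I*sqrt(47)))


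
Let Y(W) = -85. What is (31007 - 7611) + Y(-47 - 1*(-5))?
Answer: 23311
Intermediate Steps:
(31007 - 7611) + Y(-47 - 1*(-5)) = (31007 - 7611) - 85 = 23396 - 85 = 23311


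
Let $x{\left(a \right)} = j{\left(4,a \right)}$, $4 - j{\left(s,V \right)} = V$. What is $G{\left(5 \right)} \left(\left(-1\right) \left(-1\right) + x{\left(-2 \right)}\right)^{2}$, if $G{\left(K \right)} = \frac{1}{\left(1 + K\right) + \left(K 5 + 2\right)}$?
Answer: $\frac{49}{33} \approx 1.4848$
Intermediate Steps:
$j{\left(s,V \right)} = 4 - V$
$x{\left(a \right)} = 4 - a$
$G{\left(K \right)} = \frac{1}{3 + 6 K}$ ($G{\left(K \right)} = \frac{1}{\left(1 + K\right) + \left(5 K + 2\right)} = \frac{1}{\left(1 + K\right) + \left(2 + 5 K\right)} = \frac{1}{3 + 6 K}$)
$G{\left(5 \right)} \left(\left(-1\right) \left(-1\right) + x{\left(-2 \right)}\right)^{2} = \frac{1}{3 \left(1 + 2 \cdot 5\right)} \left(\left(-1\right) \left(-1\right) + \left(4 - -2\right)\right)^{2} = \frac{1}{3 \left(1 + 10\right)} \left(1 + \left(4 + 2\right)\right)^{2} = \frac{1}{3 \cdot 11} \left(1 + 6\right)^{2} = \frac{1}{3} \cdot \frac{1}{11} \cdot 7^{2} = \frac{1}{33} \cdot 49 = \frac{49}{33}$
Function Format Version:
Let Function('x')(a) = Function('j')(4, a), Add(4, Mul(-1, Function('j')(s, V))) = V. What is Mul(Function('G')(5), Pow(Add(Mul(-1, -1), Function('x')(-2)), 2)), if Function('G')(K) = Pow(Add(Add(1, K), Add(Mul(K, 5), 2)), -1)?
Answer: Rational(49, 33) ≈ 1.4848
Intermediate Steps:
Function('j')(s, V) = Add(4, Mul(-1, V))
Function('x')(a) = Add(4, Mul(-1, a))
Function('G')(K) = Pow(Add(3, Mul(6, K)), -1) (Function('G')(K) = Pow(Add(Add(1, K), Add(Mul(5, K), 2)), -1) = Pow(Add(Add(1, K), Add(2, Mul(5, K))), -1) = Pow(Add(3, Mul(6, K)), -1))
Mul(Function('G')(5), Pow(Add(Mul(-1, -1), Function('x')(-2)), 2)) = Mul(Mul(Rational(1, 3), Pow(Add(1, Mul(2, 5)), -1)), Pow(Add(Mul(-1, -1), Add(4, Mul(-1, -2))), 2)) = Mul(Mul(Rational(1, 3), Pow(Add(1, 10), -1)), Pow(Add(1, Add(4, 2)), 2)) = Mul(Mul(Rational(1, 3), Pow(11, -1)), Pow(Add(1, 6), 2)) = Mul(Mul(Rational(1, 3), Rational(1, 11)), Pow(7, 2)) = Mul(Rational(1, 33), 49) = Rational(49, 33)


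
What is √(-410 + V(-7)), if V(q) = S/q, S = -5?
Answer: I*√20055/7 ≈ 20.231*I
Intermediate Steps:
V(q) = -5/q
√(-410 + V(-7)) = √(-410 - 5/(-7)) = √(-410 - 5*(-⅐)) = √(-410 + 5/7) = √(-2865/7) = I*√20055/7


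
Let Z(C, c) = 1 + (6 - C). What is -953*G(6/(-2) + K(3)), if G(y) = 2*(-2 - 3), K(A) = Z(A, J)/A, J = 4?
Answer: 9530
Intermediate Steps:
Z(C, c) = 7 - C
K(A) = (7 - A)/A
G(y) = -10 (G(y) = 2*(-5) = -10)
-953*G(6/(-2) + K(3)) = -953*(-10) = 9530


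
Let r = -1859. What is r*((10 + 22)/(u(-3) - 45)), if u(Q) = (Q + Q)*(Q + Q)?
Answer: 59488/9 ≈ 6609.8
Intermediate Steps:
u(Q) = 4*Q² (u(Q) = (2*Q)*(2*Q) = 4*Q²)
r*((10 + 22)/(u(-3) - 45)) = -1859*(10 + 22)/(4*(-3)² - 45) = -59488/(4*9 - 45) = -59488/(36 - 45) = -59488/(-9) = -59488*(-1)/9 = -1859*(-32/9) = 59488/9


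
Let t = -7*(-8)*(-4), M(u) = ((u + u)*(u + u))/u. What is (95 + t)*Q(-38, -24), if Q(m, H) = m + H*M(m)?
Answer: -465690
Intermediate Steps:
M(u) = 4*u (M(u) = ((2*u)*(2*u))/u = (4*u²)/u = 4*u)
t = -224 (t = 56*(-4) = -224)
Q(m, H) = m + 4*H*m (Q(m, H) = m + H*(4*m) = m + 4*H*m)
(95 + t)*Q(-38, -24) = (95 - 224)*(-38*(1 + 4*(-24))) = -(-4902)*(1 - 96) = -(-4902)*(-95) = -129*3610 = -465690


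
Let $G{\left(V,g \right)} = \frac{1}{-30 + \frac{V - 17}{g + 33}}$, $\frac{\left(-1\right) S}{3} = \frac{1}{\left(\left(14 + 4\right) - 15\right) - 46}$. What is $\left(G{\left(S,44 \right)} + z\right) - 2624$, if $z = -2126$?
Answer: $- \frac{67896973}{14294} \approx -4750.0$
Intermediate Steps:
$S = \frac{3}{43}$ ($S = - \frac{3}{\left(\left(14 + 4\right) - 15\right) - 46} = - \frac{3}{\left(18 - 15\right) - 46} = - \frac{3}{3 - 46} = - \frac{3}{-43} = \left(-3\right) \left(- \frac{1}{43}\right) = \frac{3}{43} \approx 0.069767$)
$G{\left(V,g \right)} = \frac{1}{-30 + \frac{-17 + V}{33 + g}}$
$\left(G{\left(S,44 \right)} + z\right) - 2624 = \left(\frac{-33 - 44}{1007 - \frac{3}{43} + 30 \cdot 44} - 2126\right) - 2624 = \left(\frac{-33 - 44}{1007 - \frac{3}{43} + 1320} - 2126\right) - 2624 = \left(\frac{1}{\frac{100058}{43}} \left(-77\right) - 2126\right) - 2624 = \left(\frac{43}{100058} \left(-77\right) - 2126\right) - 2624 = \left(- \frac{473}{14294} - 2126\right) - 2624 = - \frac{30389517}{14294} - 2624 = - \frac{67896973}{14294}$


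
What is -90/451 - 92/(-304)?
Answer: 3533/34276 ≈ 0.10308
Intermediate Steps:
-90/451 - 92/(-304) = -90*1/451 - 92*(-1/304) = -90/451 + 23/76 = 3533/34276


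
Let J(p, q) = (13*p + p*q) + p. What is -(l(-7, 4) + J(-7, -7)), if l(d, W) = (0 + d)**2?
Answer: 0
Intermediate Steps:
l(d, W) = d**2
J(p, q) = 14*p + p*q
-(l(-7, 4) + J(-7, -7)) = -((-7)**2 - 7*(14 - 7)) = -(49 - 7*7) = -(49 - 49) = -1*0 = 0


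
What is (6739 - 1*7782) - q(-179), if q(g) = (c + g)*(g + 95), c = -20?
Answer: -17759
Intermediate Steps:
q(g) = (-20 + g)*(95 + g) (q(g) = (-20 + g)*(g + 95) = (-20 + g)*(95 + g))
(6739 - 1*7782) - q(-179) = (6739 - 1*7782) - (-1900 + (-179)² + 75*(-179)) = (6739 - 7782) - (-1900 + 32041 - 13425) = -1043 - 1*16716 = -1043 - 16716 = -17759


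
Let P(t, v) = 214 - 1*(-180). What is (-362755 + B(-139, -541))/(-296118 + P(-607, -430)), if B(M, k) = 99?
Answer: 90664/73931 ≈ 1.2263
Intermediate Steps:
P(t, v) = 394 (P(t, v) = 214 + 180 = 394)
(-362755 + B(-139, -541))/(-296118 + P(-607, -430)) = (-362755 + 99)/(-296118 + 394) = -362656/(-295724) = -362656*(-1/295724) = 90664/73931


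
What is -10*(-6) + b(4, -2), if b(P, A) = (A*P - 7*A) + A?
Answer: 64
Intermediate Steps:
b(P, A) = -6*A + A*P (b(P, A) = (-7*A + A*P) + A = -6*A + A*P)
-10*(-6) + b(4, -2) = -10*(-6) - 2*(-6 + 4) = 60 - 2*(-2) = 60 + 4 = 64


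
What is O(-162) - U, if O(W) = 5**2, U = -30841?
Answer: 30866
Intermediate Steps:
O(W) = 25
O(-162) - U = 25 - 1*(-30841) = 25 + 30841 = 30866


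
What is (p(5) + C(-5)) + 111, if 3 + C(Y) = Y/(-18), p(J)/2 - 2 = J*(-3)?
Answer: 1481/18 ≈ 82.278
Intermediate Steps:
p(J) = 4 - 6*J (p(J) = 4 + 2*(J*(-3)) = 4 + 2*(-3*J) = 4 - 6*J)
C(Y) = -3 - Y/18 (C(Y) = -3 + Y/(-18) = -3 + Y*(-1/18) = -3 - Y/18)
(p(5) + C(-5)) + 111 = ((4 - 6*5) + (-3 - 1/18*(-5))) + 111 = ((4 - 30) + (-3 + 5/18)) + 111 = (-26 - 49/18) + 111 = -517/18 + 111 = 1481/18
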